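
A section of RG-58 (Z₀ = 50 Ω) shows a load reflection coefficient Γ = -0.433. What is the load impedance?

Z_L ≈ 19.8 Ω

Z_L = Z_0·(1 + Γ)/(1 − Γ) = 50·(0.567)/(1.43)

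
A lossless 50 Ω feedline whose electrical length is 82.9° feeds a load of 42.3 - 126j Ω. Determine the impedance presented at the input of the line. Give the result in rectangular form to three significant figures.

Z_in ≈ 5.57 + j11.2 Ω

tan(βl) = tan(82.9°) = 8.03
Z_in = Z_0·(Z_L + jZ_0·tanβl)/(Z_0 + jZ_L·tanβl)
     = 50·(42.3 + j275)/(1060 + j340)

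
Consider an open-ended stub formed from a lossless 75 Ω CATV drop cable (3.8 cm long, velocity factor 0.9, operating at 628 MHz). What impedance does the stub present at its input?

λ = v/f = 0.9·c / 628 MHz = 0.43 m
βl = 2π·l/λ = 2π × 0.0884 = 31.8°
tan(βl) = 0.62
For an open-ended stub, Z_in = −jZ_0·cot(βl) = −jZ_0/tan(βl)

Z_in ≈ −j121 Ω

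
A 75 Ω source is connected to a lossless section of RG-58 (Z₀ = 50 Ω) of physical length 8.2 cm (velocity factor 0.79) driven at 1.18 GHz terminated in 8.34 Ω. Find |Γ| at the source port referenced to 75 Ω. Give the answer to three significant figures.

λ = v/f = 0.79·c / 1.18 GHz = 0.201 m
βl = 2π·l/λ = 2π × 0.408 = 147°
tan(βl) = -0.65
Z_in = Z_0·(Z_L + jZ_0·tanβl)/(Z_0 + jZ_L·tanβl) = 11.7 − j31.2 Ω
Γ_s = (Z_in − Z_s)/(Z_in + Z_s) = (-63.3 − j31.2)/(86.7 − j31.2), |Γ_s| = 0.765

|Γ| ≈ 0.765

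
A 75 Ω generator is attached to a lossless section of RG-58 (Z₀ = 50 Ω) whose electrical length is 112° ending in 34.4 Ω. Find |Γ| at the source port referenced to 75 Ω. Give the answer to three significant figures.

tan(βl) = -2.48
Z_in = Z_0·(Z_L + jZ_0·tanβl)/(Z_0 + jZ_L·tanβl) = 62.9 − j16.7 Ω
Γ_s = (Z_in − Z_s)/(Z_in + Z_s) = (-12.1 − j16.7)/(138 − j16.7), |Γ_s| = 0.149

|Γ| ≈ 0.149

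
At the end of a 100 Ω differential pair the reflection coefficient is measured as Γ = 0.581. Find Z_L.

Z_L ≈ 377 Ω

Z_L = Z_0·(1 + Γ)/(1 − Γ) = 100·(1.58)/(0.419)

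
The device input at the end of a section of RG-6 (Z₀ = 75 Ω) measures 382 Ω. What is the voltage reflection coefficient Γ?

Γ = 0.672

Γ = (Z_L − Z_0)/(Z_L + Z_0) = (382 − 75)/(382 + 75) = 307/457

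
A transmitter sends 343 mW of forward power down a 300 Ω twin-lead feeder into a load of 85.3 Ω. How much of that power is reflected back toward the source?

Γ = (85.3 − 300)/(85.3 + 300) = -0.557
|Γ|² = 0.311
P_refl = |Γ|²·P_inc = 107 mW, P_del = (1 − |Γ|²)·P_inc = 236 mW

P_reflected ≈ 107 mW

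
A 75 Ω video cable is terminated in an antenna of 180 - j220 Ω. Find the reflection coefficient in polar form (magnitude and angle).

Γ = (Z_L − Z_0)/(Z_L + Z_0) = (105 − j220)/(255 − j220)
|Γ| = 244/337 = 0.724

Γ ≈ 0.724 ∠ -23.7°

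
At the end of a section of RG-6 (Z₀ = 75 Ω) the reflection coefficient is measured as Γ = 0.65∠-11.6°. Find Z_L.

Z_L ≈ 291 − j132 Ω

Z_L = Z_0·(1 + Γ)/(1 − Γ) = 75·(1.64 − j0.131)/(0.363 + j0.131)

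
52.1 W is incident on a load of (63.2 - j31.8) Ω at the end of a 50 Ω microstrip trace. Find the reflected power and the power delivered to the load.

|Γ| = |(13.2 − j31.8)/(113.2 − j31.8)| = 0.293
|Γ|² = 0.0857
P_refl = |Γ|²·P_inc = 4.47 W, P_del = (1 − |Γ|²)·P_inc = 47.6 W

P_reflected ≈ 4.47 W; P_delivered ≈ 47.6 W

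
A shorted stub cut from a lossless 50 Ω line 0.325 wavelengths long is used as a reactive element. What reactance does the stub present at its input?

X_in ≈ -98.1 Ω (capacitive)

βl = 2π × 0.325 = 117°
tan(βl) = -1.96
For a shorted stub, Z_in = jZ_0·tan(βl)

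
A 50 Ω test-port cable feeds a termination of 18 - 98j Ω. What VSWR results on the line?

VSWR ≈ 13.7

Γ = (Z_L − Z_0)/(Z_L + Z_0) = (-32 − j98)/(68 − j98)
|Γ| = 103/119 = 0.864
VSWR = (1 + |Γ|)/(1 − |Γ|) = 1.86/0.136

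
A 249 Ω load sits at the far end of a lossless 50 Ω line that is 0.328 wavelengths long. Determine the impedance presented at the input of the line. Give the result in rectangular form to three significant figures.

βl = 2π × 0.328 = 118°
tan(βl) = tan(118°) = -1.87
Z_in = Z_0·(Z_L + jZ_0·tanβl)/(Z_0 + jZ_L·tanβl)
     = 50·(249 − j93.7)/(50 − j467)

Z_in ≈ 12.8 + j25.3 Ω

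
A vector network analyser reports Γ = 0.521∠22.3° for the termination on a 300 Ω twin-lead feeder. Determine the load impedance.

Z_L ≈ 711 + j386 Ω

Z_L = Z_0·(1 + Γ)/(1 − Γ) = 300·(1.48 + j0.198)/(0.518 − j0.198)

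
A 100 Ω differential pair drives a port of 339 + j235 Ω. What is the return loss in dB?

RL ≈ 3.44 dB

Γ = (239 + j235)/(439 + j235), |Γ| = 0.673
RL = −20·log₁₀|Γ| = −20·log₁₀(0.673)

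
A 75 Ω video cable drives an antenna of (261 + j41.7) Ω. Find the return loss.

Γ = (186 + j41.7)/(336 + j41.7), |Γ| = 0.563
RL = −20·log₁₀|Γ| = −20·log₁₀(0.563)

RL ≈ 4.99 dB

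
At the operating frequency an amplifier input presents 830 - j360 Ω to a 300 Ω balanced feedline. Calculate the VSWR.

VSWR ≈ 3.35

Γ = (Z_L − Z_0)/(Z_L + Z_0) = (530 − j360)/(1130 − j360)
|Γ| = 641/1190 = 0.54
VSWR = (1 + |Γ|)/(1 − |Γ|) = 1.54/0.46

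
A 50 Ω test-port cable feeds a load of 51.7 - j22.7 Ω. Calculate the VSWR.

Γ = (Z_L − Z_0)/(Z_L + Z_0) = (1.7 − j22.7)/(101.7 − j22.7)
|Γ| = 22.8/104 = 0.218
VSWR = (1 + |Γ|)/(1 − |Γ|) = 1.22/0.782

VSWR ≈ 1.56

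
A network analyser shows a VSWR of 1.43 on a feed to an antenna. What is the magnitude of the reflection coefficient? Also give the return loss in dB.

|Γ| ≈ 0.177; return loss ≈ 15 dB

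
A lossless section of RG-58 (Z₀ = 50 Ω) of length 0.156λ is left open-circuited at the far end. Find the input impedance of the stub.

βl = 2π × 0.156 = 56.2°
tan(βl) = 1.49
For an open-circuited stub, Z_in = −jZ_0·cot(βl) = −jZ_0/tan(βl)

Z_in ≈ −j33.5 Ω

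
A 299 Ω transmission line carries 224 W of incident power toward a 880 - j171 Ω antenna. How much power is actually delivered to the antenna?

P_delivered ≈ 166 W

|Γ| = |(581 − j171)/(1179 − j171)| = 0.508
|Γ|² = 0.258
P_refl = |Γ|²·P_inc = 57.9 W, P_del = (1 − |Γ|²)·P_inc = 166 W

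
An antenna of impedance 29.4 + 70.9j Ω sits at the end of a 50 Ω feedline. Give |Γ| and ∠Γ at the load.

Γ ≈ 0.694 ∠ 64.4°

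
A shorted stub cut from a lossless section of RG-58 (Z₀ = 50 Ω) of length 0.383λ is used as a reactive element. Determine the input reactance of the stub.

βl = 2π × 0.383 = 138°
tan(βl) = -0.904
For a shorted stub, Z_in = jZ_0·tan(βl)

X_in ≈ -45.2 Ω (capacitive)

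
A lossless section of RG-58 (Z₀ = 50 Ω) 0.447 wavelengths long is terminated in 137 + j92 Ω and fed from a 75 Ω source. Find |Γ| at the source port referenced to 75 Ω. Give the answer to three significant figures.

βl = 2π × 0.447 = 161°
tan(βl) = -0.346
Z_in = Z_0·(Z_L + jZ_0·tanβl)/(Z_0 + jZ_L·tanβl) = 42.9 + j70.5 Ω
Γ_s = (Z_in − Z_s)/(Z_in + Z_s) = (-32.1 + j70.5)/(118 + j70.5), |Γ_s| = 0.564

|Γ| ≈ 0.564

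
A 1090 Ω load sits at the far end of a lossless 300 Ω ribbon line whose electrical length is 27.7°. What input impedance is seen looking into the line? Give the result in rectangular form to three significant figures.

Z_in ≈ 300 − j414 Ω

tan(βl) = tan(27.7°) = 0.525
Z_in = Z_0·(Z_L + jZ_0·tanβl)/(Z_0 + jZ_L·tanβl)
     = 300·(1090 + j158)/(300 + j572)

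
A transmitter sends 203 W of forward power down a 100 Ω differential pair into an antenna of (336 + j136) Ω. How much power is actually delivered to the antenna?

P_delivered ≈ 131 W

|Γ| = |(236 + j136)/(436 + j136)| = 0.596
|Γ|² = 0.356
P_refl = |Γ|²·P_inc = 72.2 W, P_del = (1 − |Γ|²)·P_inc = 131 W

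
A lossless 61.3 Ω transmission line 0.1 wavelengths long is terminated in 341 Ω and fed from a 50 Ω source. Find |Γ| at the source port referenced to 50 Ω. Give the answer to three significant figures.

βl = 2π × 0.1 = 36°
tan(βl) = 0.727
Z_in = Z_0·(Z_L + jZ_0·tanβl)/(Z_0 + jZ_L·tanβl) = 30.1 − j76.9 Ω
Γ_s = (Z_in − Z_s)/(Z_in + Z_s) = (-19.9 − j76.9)/(80.1 − j76.9), |Γ_s| = 0.716

|Γ| ≈ 0.716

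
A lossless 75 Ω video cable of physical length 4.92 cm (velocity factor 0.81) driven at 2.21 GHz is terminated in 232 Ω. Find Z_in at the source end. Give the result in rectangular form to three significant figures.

λ = v/f = 0.81·c / 2.21 GHz = 0.11 m
βl = 2π·l/λ = 2π × 0.447 = 161°
tan(βl) = tan(161°) = -0.343
Z_in = Z_0·(Z_L + jZ_0·tanβl)/(Z_0 + jZ_L·tanβl)
     = 75·(232 − j25.7)/(75 − j79.5)

Z_in ≈ 122 + j104 Ω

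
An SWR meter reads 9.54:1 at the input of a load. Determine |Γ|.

|Γ| = (S − 1)/(S + 1) = (9.54 − 1)/(9.54 + 1) = 8.54/10.5

|Γ| ≈ 0.81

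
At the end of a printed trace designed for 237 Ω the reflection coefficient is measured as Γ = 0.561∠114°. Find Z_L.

Z_L ≈ 91.7 + j137 Ω

Z_L = Z_0·(1 + Γ)/(1 − Γ) = 237·(0.772 + j0.512)/(1.23 − j0.512)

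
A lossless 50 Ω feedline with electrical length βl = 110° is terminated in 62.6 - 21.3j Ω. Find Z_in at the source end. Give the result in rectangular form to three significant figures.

tan(βl) = tan(110°) = -2.75
Z_in = Z_0·(Z_L + jZ_0·tanβl)/(Z_0 + jZ_L·tanβl)
     = 50·(62.6 − j159)/(-8.52 − j172)

Z_in ≈ 45.1 + j20.4 Ω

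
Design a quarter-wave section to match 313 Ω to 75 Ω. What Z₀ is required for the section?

Z_qwt = √(Z_0·R_L) = √(75 × 313) = √23480

Z_qwt ≈ 153 Ω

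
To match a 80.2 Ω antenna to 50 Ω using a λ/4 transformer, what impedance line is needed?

Z_qwt ≈ 63.3 Ω

Z_qwt = √(Z_0·R_L) = √(50 × 80.2) = √4010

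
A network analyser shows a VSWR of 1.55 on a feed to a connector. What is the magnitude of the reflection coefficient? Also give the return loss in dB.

|Γ| ≈ 0.216; return loss ≈ 13.3 dB

|Γ| = (S − 1)/(S + 1) = (1.55 − 1)/(1.55 + 1) = 0.55/2.55
RL = −20·log₁₀|Γ| = −20·log₁₀(0.216)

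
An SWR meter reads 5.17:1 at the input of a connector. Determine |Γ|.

|Γ| = (S − 1)/(S + 1) = (5.17 − 1)/(5.17 + 1) = 4.17/6.17

|Γ| ≈ 0.676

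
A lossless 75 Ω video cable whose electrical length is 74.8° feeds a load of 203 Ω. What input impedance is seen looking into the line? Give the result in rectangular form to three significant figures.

tan(βl) = tan(74.8°) = 3.68
Z_in = Z_0·(Z_L + jZ_0·tanβl)/(Z_0 + jZ_L·tanβl)
     = 75·(203 + j276)/(75 + j747)

Z_in ≈ 29.5 − j17.4 Ω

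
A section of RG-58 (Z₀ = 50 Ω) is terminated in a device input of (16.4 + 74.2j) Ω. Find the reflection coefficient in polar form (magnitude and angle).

Γ = (Z_L − Z_0)/(Z_L + Z_0) = (-33.6 + j74.2)/(66.4 + j74.2)
|Γ| = 81.5/99.6 = 0.818

Γ ≈ 0.818 ∠ 66.2°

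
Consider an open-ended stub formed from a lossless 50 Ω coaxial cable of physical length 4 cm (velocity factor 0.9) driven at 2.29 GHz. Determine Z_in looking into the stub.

Z_in ≈ +j31.4 Ω

λ = v/f = 0.9·c / 2.29 GHz = 0.118 m
βl = 2π·l/λ = 2π × 0.339 = 122°
tan(βl) = -1.59
For an open-ended stub, Z_in = −jZ_0·cot(βl) = −jZ_0/tan(βl)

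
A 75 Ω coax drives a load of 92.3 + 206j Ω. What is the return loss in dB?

Γ = (17.3 + j206)/(167.3 + j206), |Γ| = 0.779
RL = −20·log₁₀|Γ| = −20·log₁₀(0.779)

RL ≈ 2.17 dB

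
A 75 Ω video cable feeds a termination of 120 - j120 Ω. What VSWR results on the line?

VSWR ≈ 3.54

Γ = (Z_L − Z_0)/(Z_L + Z_0) = (45 − j120)/(195 − j120)
|Γ| = 128/229 = 0.56
VSWR = (1 + |Γ|)/(1 − |Γ|) = 1.56/0.44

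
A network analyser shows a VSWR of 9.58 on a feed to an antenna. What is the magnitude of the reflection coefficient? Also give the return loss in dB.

|Γ| ≈ 0.811; return loss ≈ 1.82 dB

|Γ| = (S − 1)/(S + 1) = (9.58 − 1)/(9.58 + 1) = 8.58/10.6
RL = −20·log₁₀|Γ| = −20·log₁₀(0.811)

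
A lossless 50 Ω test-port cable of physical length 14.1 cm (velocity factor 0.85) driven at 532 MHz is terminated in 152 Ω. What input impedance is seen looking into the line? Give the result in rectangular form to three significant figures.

λ = v/f = 0.85·c / 532 MHz = 0.479 m
βl = 2π·l/λ = 2π × 0.294 = 106°
tan(βl) = tan(106°) = -3.51
Z_in = Z_0·(Z_L + jZ_0·tanβl)/(Z_0 + jZ_L·tanβl)
     = 50·(152 − j176)/(50 − j534)

Z_in ≈ 17.6 + j12.6 Ω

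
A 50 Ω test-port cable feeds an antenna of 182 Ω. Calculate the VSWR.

VSWR ≈ 3.64

Γ = (182 − 50)/(182 + 50) = 0.569
VSWR = (1 + 0.569)/(1 − 0.569)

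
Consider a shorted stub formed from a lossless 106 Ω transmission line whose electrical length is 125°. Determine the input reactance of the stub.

X_in ≈ -151 Ω (capacitive)

tan(βl) = -1.43
For a shorted stub, Z_in = jZ_0·tan(βl)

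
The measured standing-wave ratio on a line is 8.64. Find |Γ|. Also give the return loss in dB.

|Γ| ≈ 0.793; return loss ≈ 2.02 dB

|Γ| = (S − 1)/(S + 1) = (8.64 − 1)/(8.64 + 1) = 7.64/9.64
RL = −20·log₁₀|Γ| = −20·log₁₀(0.793)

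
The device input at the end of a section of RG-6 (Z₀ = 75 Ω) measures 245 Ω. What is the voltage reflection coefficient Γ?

Γ = 0.531

Γ = (Z_L − Z_0)/(Z_L + Z_0) = (245 − 75)/(245 + 75) = 170/320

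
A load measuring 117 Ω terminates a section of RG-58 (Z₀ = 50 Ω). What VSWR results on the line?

VSWR ≈ 2.34

Γ = (117 − 50)/(117 + 50) = 0.401
VSWR = (1 + 0.401)/(1 − 0.401)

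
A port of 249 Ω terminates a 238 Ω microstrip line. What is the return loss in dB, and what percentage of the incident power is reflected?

Γ = (249 − 238)/(249 + 238) = 0.0226
RL = −20·log₁₀(0.0226) = 32.9 dB
P_refl/P_inc = |Γ|² = 0.00051

RL ≈ 32.9 dB; 0.051% of incident power reflected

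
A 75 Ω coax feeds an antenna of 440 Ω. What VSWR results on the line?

VSWR ≈ 5.87

For a purely resistive load, VSWR = R_L/Z_0 or Z_0/R_L (whichever > 1) = 440/75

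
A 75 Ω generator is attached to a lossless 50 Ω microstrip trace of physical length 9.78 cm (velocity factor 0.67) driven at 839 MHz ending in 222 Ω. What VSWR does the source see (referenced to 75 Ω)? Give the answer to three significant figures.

λ = v/f = 0.67·c / 839 MHz = 0.24 m
βl = 2π·l/λ = 2π × 0.408 = 147°
tan(βl) = -0.65
Z_in = Z_0·(Z_L + jZ_0·tanβl)/(Z_0 + jZ_L·tanβl) = 33.8 + j65.2 Ω
Γ_s = (Z_in − Z_s)/(Z_in + Z_s) = (-41.2 + j65.2)/(109 + j65.2), |Γ_s| = 0.608
VSWR = (1 + |Γ_s|)/(1 − |Γ_s|)

VSWR ≈ 4.1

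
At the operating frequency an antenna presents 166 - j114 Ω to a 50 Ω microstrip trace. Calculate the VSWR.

Γ = (Z_L − Z_0)/(Z_L + Z_0) = (116 − j114)/(216 − j114)
|Γ| = 163/244 = 0.666
VSWR = (1 + |Γ|)/(1 − |Γ|) = 1.67/0.334

VSWR ≈ 4.99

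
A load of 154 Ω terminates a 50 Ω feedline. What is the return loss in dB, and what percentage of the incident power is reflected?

RL ≈ 5.85 dB; 26% of incident power reflected

Γ = (154 − 50)/(154 + 50) = 0.51
RL = −20·log₁₀(0.51) = 5.85 dB
P_refl/P_inc = |Γ|² = 0.26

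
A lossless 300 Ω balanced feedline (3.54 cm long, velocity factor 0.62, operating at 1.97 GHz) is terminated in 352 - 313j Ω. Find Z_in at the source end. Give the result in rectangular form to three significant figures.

λ = v/f = 0.62·c / 1.97 GHz = 0.0944 m
βl = 2π·l/λ = 2π × 0.375 = 135°
tan(βl) = tan(135°) = -1
Z_in = Z_0·(Z_L + jZ_0·tanβl)/(Z_0 + jZ_L·tanβl)
     = 300·(352 − j613)/(-13.3 − j352)

Z_in ≈ 510 + j319 Ω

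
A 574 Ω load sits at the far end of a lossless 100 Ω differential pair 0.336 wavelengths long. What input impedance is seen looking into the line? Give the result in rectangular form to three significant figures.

Z_in ≈ 23.4 + j57.5 Ω

βl = 2π × 0.336 = 121°
tan(βl) = tan(121°) = -1.67
Z_in = Z_0·(Z_L + jZ_0·tanβl)/(Z_0 + jZ_L·tanβl)
     = 100·(574 − j167)/(100 − j957)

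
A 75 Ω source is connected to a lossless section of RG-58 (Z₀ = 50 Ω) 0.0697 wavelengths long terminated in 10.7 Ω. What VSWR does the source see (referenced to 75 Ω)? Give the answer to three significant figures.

βl = 2π × 0.0697 = 25.1°
tan(βl) = 0.468
Z_in = Z_0·(Z_L + jZ_0·tanβl)/(Z_0 + jZ_L·tanβl) = 12.9 + j22.1 Ω
Γ_s = (Z_in − Z_s)/(Z_in + Z_s) = (-62.1 + j22.1)/(87.9 + j22.1), |Γ_s| = 0.727
VSWR = (1 + |Γ_s|)/(1 − |Γ_s|)

VSWR ≈ 6.33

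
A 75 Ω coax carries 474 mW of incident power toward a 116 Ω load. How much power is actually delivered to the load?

P_delivered ≈ 452 mW

Γ = (116 − 75)/(116 + 75) = 0.215
|Γ|² = 0.0461
P_refl = |Γ|²·P_inc = 21.8 mW, P_del = (1 − |Γ|²)·P_inc = 452 mW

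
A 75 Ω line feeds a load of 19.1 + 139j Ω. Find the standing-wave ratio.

Γ = (Z_L − Z_0)/(Z_L + Z_0) = (-55.9 + j139)/(94.1 + j139)
|Γ| = 150/168 = 0.893
VSWR = (1 + |Γ|)/(1 − |Γ|) = 1.89/0.107

VSWR ≈ 17.6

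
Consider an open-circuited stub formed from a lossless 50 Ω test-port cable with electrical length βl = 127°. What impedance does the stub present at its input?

Z_in ≈ +j37.7 Ω

tan(βl) = -1.33
For an open-circuited stub, Z_in = −jZ_0·cot(βl) = −jZ_0/tan(βl)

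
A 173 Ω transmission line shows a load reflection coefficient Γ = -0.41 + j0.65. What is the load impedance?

Z_L = Z_0·(1 + Γ)/(1 − Γ) = 173·(0.59 + j0.65)/(1.41 − j0.65)

Z_L ≈ 29.4 + j93.3 Ω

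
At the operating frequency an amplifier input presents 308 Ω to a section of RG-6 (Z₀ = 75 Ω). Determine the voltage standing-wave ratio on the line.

For a purely resistive load, VSWR = R_L/Z_0 or Z_0/R_L (whichever > 1) = 308/75

VSWR ≈ 4.11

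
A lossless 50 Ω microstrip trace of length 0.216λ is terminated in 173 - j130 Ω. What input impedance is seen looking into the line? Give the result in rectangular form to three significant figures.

Z_in ≈ 9.1 − j3.44 Ω

βl = 2π × 0.216 = 77.8°
tan(βl) = tan(77.8°) = 4.61
Z_in = Z_0·(Z_L + jZ_0·tanβl)/(Z_0 + jZ_L·tanβl)
     = 50·(173 + j100)/(649 + j797)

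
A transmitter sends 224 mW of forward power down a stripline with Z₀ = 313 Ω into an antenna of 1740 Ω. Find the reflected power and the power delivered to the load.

Γ = (1740 − 313)/(1740 + 313) = 0.695
|Γ|² = 0.483
P_refl = |Γ|²·P_inc = 108 mW, P_del = (1 − |Γ|²)·P_inc = 116 mW

P_reflected ≈ 108 mW; P_delivered ≈ 116 mW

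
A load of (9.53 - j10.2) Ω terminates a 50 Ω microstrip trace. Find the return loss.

RL ≈ 3.21 dB

Γ = (-40.47 − j10.2)/(59.53 − j10.2), |Γ| = 0.691
RL = −20·log₁₀|Γ| = −20·log₁₀(0.691)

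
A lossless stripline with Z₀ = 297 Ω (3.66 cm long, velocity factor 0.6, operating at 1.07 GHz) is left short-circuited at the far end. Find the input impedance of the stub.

Z_in ≈ +j1440 Ω

λ = v/f = 0.6·c / 1.07 GHz = 0.168 m
βl = 2π·l/λ = 2π × 0.218 = 78.3°
tan(βl) = 4.84
For a short-circuited stub, Z_in = jZ_0·tan(βl)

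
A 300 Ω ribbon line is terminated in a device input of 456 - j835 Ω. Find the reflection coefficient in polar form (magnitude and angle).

Γ = (Z_L − Z_0)/(Z_L + Z_0) = (156 − j835)/(756 − j835)
|Γ| = 849/1130 = 0.754

Γ ≈ 0.754 ∠ -31.6°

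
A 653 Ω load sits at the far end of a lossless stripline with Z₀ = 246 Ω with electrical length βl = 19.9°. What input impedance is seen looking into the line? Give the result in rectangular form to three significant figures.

Z_in ≈ 384 − j280 Ω

tan(βl) = tan(19.9°) = 0.362
Z_in = Z_0·(Z_L + jZ_0·tanβl)/(Z_0 + jZ_L·tanβl)
     = 246·(653 + j89.1)/(246 + j236)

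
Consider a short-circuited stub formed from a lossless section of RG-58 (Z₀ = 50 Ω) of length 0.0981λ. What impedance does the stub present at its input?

Z_in ≈ +j35.4 Ω

βl = 2π × 0.0981 = 35.3°
tan(βl) = 0.708
For a short-circuited stub, Z_in = jZ_0·tan(βl)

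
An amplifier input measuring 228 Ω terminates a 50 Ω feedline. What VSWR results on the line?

Γ = (228 − 50)/(228 + 50) = 0.64
VSWR = (1 + 0.64)/(1 − 0.64)

VSWR ≈ 4.56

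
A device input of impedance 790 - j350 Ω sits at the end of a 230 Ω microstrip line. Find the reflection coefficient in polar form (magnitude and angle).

Γ = (Z_L − Z_0)/(Z_L + Z_0) = (560 − j350)/(1020 − j350)
|Γ| = 660/1080 = 0.612

Γ ≈ 0.612 ∠ -13.1°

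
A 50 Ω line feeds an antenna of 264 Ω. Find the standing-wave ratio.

Γ = (264 − 50)/(264 + 50) = 0.682
VSWR = (1 + 0.682)/(1 − 0.682)

VSWR ≈ 5.28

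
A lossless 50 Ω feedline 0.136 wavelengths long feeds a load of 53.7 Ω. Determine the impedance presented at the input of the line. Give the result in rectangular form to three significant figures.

βl = 2π × 0.136 = 49°
tan(βl) = tan(49°) = 1.15
Z_in = Z_0·(Z_L + jZ_0·tanβl)/(Z_0 + jZ_L·tanβl)
     = 50·(53.7 + j57.4)/(50 + j61.7)

Z_in ≈ 49.4 − j3.5 Ω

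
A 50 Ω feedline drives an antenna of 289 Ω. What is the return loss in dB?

Γ = (289 − 50)/(289 + 50) = 0.705
RL = −20·log₁₀|Γ| = −20·log₁₀(0.705)

RL ≈ 3.04 dB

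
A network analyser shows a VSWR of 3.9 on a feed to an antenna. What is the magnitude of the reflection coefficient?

|Γ| ≈ 0.592

|Γ| = (S − 1)/(S + 1) = (3.9 − 1)/(3.9 + 1) = 2.9/4.9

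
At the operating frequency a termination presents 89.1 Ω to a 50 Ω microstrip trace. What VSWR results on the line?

VSWR ≈ 1.78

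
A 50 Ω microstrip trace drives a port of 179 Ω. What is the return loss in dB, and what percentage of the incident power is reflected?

RL ≈ 4.98 dB; 31.7% of incident power reflected

Γ = (179 − 50)/(179 + 50) = 0.563
RL = −20·log₁₀(0.563) = 4.98 dB
P_refl/P_inc = |Γ|² = 0.317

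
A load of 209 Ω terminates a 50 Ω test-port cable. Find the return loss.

Γ = (209 − 50)/(209 + 50) = 0.614
RL = −20·log₁₀|Γ| = −20·log₁₀(0.614)

RL ≈ 4.24 dB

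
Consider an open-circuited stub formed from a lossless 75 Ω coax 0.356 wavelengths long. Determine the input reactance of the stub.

X_in ≈ 58.9 Ω (inductive)

βl = 2π × 0.356 = 128°
tan(βl) = -1.27
For an open-circuited stub, Z_in = −jZ_0·cot(βl) = −jZ_0/tan(βl)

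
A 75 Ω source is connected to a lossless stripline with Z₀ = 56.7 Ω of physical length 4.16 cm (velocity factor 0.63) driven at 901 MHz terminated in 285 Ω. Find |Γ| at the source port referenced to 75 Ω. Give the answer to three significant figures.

λ = v/f = 0.63·c / 901 MHz = 0.21 m
βl = 2π·l/λ = 2π × 0.198 = 71.4°
tan(βl) = 2.97
Z_in = Z_0·(Z_L + jZ_0·tanβl)/(Z_0 + jZ_L·tanβl) = 12.5 − j18.3 Ω
Γ_s = (Z_in − Z_s)/(Z_in + Z_s) = (-62.5 − j18.3)/(87.5 − j18.3), |Γ_s| = 0.728

|Γ| ≈ 0.728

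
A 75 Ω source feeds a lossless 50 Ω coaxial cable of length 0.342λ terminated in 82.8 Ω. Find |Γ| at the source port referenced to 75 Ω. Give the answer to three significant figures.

βl = 2π × 0.342 = 123°
tan(βl) = -1.53
Z_in = Z_0·(Z_L + jZ_0·tanβl)/(Z_0 + jZ_L·tanβl) = 37.3 + j17.9 Ω
Γ_s = (Z_in − Z_s)/(Z_in + Z_s) = (-37.7 + j17.9)/(112 + j17.9), |Γ_s| = 0.368

|Γ| ≈ 0.368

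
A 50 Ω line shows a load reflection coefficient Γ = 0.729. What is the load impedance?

Z_L = Z_0·(1 + Γ)/(1 − Γ) = 50·(1.73)/(0.271)

Z_L ≈ 319 Ω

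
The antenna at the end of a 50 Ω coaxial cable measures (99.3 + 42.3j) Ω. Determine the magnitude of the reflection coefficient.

|Γ| ≈ 0.419

Γ = (Z_L − Z_0)/(Z_L + Z_0) = (49.3 + j42.3)/(149.3 + j42.3)
|Γ| = 65/155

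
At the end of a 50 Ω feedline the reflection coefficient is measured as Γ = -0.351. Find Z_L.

Z_L = Z_0·(1 + Γ)/(1 − Γ) = 50·(0.649)/(1.35)

Z_L ≈ 24 Ω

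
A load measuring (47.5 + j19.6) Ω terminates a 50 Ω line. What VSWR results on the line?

VSWR ≈ 1.5

Γ = (Z_L − Z_0)/(Z_L + Z_0) = (-2.5 + j19.6)/(97.5 + j19.6)
|Γ| = 19.8/99.5 = 0.199
VSWR = (1 + |Γ|)/(1 − |Γ|) = 1.2/0.801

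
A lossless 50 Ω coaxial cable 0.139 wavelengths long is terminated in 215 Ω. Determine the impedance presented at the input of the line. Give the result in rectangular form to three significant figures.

Z_in ≈ 19.1 − j38.2 Ω

βl = 2π × 0.139 = 50°
tan(βl) = tan(50°) = 1.19
Z_in = Z_0·(Z_L + jZ_0·tanβl)/(Z_0 + jZ_L·tanβl)
     = 50·(215 + j59.7)/(50 + j257)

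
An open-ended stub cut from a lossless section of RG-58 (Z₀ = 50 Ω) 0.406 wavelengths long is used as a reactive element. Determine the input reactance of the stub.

βl = 2π × 0.406 = 146°
tan(βl) = -0.67
For an open-ended stub, Z_in = −jZ_0·cot(βl) = −jZ_0/tan(βl)

X_in ≈ 74.6 Ω (inductive)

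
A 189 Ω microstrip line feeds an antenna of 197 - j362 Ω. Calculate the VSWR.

Γ = (Z_L − Z_0)/(Z_L + Z_0) = (8 − j362)/(386 − j362)
|Γ| = 362/529 = 0.684
VSWR = (1 + |Γ|)/(1 − |Γ|) = 1.68/0.316

VSWR ≈ 5.33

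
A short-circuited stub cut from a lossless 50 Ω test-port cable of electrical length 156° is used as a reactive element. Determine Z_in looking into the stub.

tan(βl) = -0.445
For a short-circuited stub, Z_in = jZ_0·tan(βl)

Z_in ≈ −j22.3 Ω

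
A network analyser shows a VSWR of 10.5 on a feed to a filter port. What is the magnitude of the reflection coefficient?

|Γ| ≈ 0.826

|Γ| = (S − 1)/(S + 1) = (10.5 − 1)/(10.5 + 1) = 9.5/11.5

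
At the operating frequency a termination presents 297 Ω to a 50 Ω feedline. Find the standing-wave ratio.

VSWR ≈ 5.94

For a purely resistive load, VSWR = R_L/Z_0 or Z_0/R_L (whichever > 1) = 297/50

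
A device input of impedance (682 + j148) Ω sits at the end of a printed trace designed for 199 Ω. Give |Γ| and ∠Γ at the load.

Γ = (Z_L − Z_0)/(Z_L + Z_0) = (483 + j148)/(881 + j148)
|Γ| = 505/893 = 0.565

Γ ≈ 0.565 ∠ 7.5°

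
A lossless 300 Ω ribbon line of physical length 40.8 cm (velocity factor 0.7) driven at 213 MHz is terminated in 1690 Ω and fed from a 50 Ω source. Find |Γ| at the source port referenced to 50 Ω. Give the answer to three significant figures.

λ = v/f = 0.7·c / 213 MHz = 0.986 m
βl = 2π·l/λ = 2π × 0.414 = 149°
tan(βl) = -0.601
Z_in = Z_0·(Z_L + jZ_0·tanβl)/(Z_0 + jZ_L·tanβl) = 184 + j444 Ω
Γ_s = (Z_in − Z_s)/(Z_in + Z_s) = (134 + j444)/(234 + j444), |Γ_s| = 0.924

|Γ| ≈ 0.924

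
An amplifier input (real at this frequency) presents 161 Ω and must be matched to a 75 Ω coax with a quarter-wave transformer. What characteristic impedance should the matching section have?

Z_qwt = √(Z_0·R_L) = √(75 × 161) = √12080

Z_qwt ≈ 110 Ω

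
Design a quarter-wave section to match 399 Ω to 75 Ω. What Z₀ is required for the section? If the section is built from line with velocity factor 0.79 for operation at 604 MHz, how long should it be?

Z_qwt = √(Z_0·R_L) = √(75 × 399) = √29920
λ = 0.79·c/f = 0.392 m, so l = λ/4 = 0.0981 m

Z_qwt ≈ 173 Ω; length ≈ 9.81 cm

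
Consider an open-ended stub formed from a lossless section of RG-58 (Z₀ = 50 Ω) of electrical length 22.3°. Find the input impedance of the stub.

tan(βl) = 0.41
For an open-ended stub, Z_in = −jZ_0·cot(βl) = −jZ_0/tan(βl)

Z_in ≈ −j122 Ω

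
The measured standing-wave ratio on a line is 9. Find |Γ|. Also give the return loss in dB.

|Γ| ≈ 0.8; return loss ≈ 1.94 dB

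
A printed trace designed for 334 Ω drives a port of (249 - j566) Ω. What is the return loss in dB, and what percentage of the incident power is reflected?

RL ≈ 3.04 dB; 49.6% of incident power reflected

Γ = (-85 − j566)/(583 − j566), |Γ| = 0.704
RL = −20·log₁₀(0.704) = 3.04 dB
P_refl/P_inc = |Γ|² = 0.496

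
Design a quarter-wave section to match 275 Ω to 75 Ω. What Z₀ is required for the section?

Z_qwt = √(Z_0·R_L) = √(75 × 275) = √20620

Z_qwt ≈ 144 Ω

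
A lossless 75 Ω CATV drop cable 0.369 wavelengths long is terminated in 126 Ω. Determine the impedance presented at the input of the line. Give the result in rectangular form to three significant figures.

βl = 2π × 0.369 = 133°
tan(βl) = tan(133°) = -1.08
Z_in = Z_0·(Z_L + jZ_0·tanβl)/(Z_0 + jZ_L·tanβl)
     = 75·(126 − j80.9)/(75 − j136)

Z_in ≈ 63.6 + j34.4 Ω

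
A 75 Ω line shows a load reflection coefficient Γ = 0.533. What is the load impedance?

Z_L = Z_0·(1 + Γ)/(1 − Γ) = 75·(1.53)/(0.467)

Z_L ≈ 246 Ω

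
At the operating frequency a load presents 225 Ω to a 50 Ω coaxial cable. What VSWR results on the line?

VSWR ≈ 4.5

Γ = (225 − 50)/(225 + 50) = 0.636
VSWR = (1 + 0.636)/(1 − 0.636)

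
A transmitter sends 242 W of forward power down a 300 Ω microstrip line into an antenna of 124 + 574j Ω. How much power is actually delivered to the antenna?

P_delivered ≈ 70.7 W

|Γ| = |(-176 + j574)/(424 + j574)| = 0.841
|Γ|² = 0.708
P_refl = |Γ|²·P_inc = 171 W, P_del = (1 − |Γ|²)·P_inc = 70.7 W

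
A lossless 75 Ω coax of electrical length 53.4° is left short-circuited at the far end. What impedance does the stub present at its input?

tan(βl) = 1.35
For a short-circuited stub, Z_in = jZ_0·tan(βl)

Z_in ≈ +j101 Ω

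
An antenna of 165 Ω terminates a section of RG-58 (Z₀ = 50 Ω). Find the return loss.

Γ = (165 − 50)/(165 + 50) = 0.535
RL = −20·log₁₀|Γ| = −20·log₁₀(0.535)

RL ≈ 5.43 dB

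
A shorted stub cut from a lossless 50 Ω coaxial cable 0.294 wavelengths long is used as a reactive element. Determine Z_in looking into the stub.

Z_in ≈ −j176 Ω

βl = 2π × 0.294 = 106°
tan(βl) = -3.52
For a shorted stub, Z_in = jZ_0·tan(βl)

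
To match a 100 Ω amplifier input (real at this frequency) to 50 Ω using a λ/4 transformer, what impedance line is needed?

Z_qwt ≈ 70.7 Ω

Z_qwt = √(Z_0·R_L) = √(50 × 100) = √5000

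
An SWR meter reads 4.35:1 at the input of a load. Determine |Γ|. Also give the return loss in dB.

|Γ| ≈ 0.626; return loss ≈ 4.07 dB

|Γ| = (S − 1)/(S + 1) = (4.35 − 1)/(4.35 + 1) = 3.35/5.35
RL = −20·log₁₀|Γ| = −20·log₁₀(0.626)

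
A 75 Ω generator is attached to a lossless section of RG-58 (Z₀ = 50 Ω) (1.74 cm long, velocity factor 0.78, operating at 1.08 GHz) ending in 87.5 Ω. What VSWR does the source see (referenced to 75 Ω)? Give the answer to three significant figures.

VSWR ≈ 1.65

λ = v/f = 0.78·c / 1.08 GHz = 0.217 m
βl = 2π·l/λ = 2π × 0.0803 = 28.9°
tan(βl) = 0.552
Z_in = Z_0·(Z_L + jZ_0·tanβl)/(Z_0 + jZ_L·tanβl) = 59 − j29.4 Ω
Γ_s = (Z_in − Z_s)/(Z_in + Z_s) = (-16 − j29.4)/(134 − j29.4), |Γ_s| = 0.244
VSWR = (1 + |Γ_s|)/(1 − |Γ_s|)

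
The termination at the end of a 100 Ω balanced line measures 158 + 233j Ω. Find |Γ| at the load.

|Γ| ≈ 0.691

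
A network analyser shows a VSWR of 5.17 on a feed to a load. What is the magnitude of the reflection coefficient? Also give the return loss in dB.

|Γ| = (S − 1)/(S + 1) = (5.17 − 1)/(5.17 + 1) = 4.17/6.17
RL = −20·log₁₀|Γ| = −20·log₁₀(0.676)

|Γ| ≈ 0.676; return loss ≈ 3.4 dB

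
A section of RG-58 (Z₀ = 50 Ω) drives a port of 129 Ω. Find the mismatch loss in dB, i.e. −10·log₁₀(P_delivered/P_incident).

mismatch loss ≈ 0.941 dB

Γ = (129 − 50)/(129 + 50) = 0.441
|Γ|² = 0.195, so P_del/P_inc = 1 − |Γ|² = 0.805
ML = −10·log₁₀(1 − |Γ|²)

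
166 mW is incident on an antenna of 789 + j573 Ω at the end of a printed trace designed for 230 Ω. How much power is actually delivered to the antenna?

|Γ| = |(559 + j573)/(1019 + j573)| = 0.685
|Γ|² = 0.469
P_refl = |Γ|²·P_inc = 77.8 mW, P_del = (1 − |Γ|²)·P_inc = 88.2 mW

P_delivered ≈ 88.2 mW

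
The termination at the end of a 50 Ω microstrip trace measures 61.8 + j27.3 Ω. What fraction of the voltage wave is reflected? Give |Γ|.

|Γ| ≈ 0.258

Γ = (Z_L − Z_0)/(Z_L + Z_0) = (11.8 + j27.3)/(111.8 + j27.3)
|Γ| = 29.7/115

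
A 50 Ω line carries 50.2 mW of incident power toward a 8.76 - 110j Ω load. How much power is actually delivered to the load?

|Γ| = |(-41.24 − j110)/(58.76 − j110)| = 0.942
|Γ|² = 0.887
P_refl = |Γ|²·P_inc = 44.5 mW, P_del = (1 − |Γ|²)·P_inc = 5.65 mW

P_delivered ≈ 5.65 mW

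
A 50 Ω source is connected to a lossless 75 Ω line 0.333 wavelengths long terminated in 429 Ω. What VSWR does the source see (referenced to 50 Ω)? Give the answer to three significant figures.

βl = 2π × 0.333 = 120°
tan(βl) = -1.74
Z_in = Z_0·(Z_L + jZ_0·tanβl)/(Z_0 + jZ_L·tanβl) = 17.3 + j41.4 Ω
Γ_s = (Z_in − Z_s)/(Z_in + Z_s) = (-32.7 + j41.4)/(67.3 + j41.4), |Γ_s| = 0.668
VSWR = (1 + |Γ_s|)/(1 − |Γ_s|)

VSWR ≈ 5.02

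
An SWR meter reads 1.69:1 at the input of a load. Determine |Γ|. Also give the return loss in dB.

|Γ| = (S − 1)/(S + 1) = (1.69 − 1)/(1.69 + 1) = 0.69/2.69
RL = −20·log₁₀|Γ| = −20·log₁₀(0.257)

|Γ| ≈ 0.257; return loss ≈ 11.8 dB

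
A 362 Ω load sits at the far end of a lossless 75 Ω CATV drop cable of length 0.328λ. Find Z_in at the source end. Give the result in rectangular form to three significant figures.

βl = 2π × 0.328 = 118°
tan(βl) = tan(118°) = -1.87
Z_in = Z_0·(Z_L + jZ_0·tanβl)/(Z_0 + jZ_L·tanβl)
     = 75·(362 − j141)/(75 − j679)

Z_in ≈ 19.7 + j37.8 Ω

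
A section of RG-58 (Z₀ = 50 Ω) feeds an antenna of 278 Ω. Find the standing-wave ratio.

VSWR ≈ 5.56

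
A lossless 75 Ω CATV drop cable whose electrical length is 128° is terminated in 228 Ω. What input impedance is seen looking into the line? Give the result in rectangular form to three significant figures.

Z_in ≈ 37.3 + j49 Ω

tan(βl) = tan(128°) = -1.28
Z_in = Z_0·(Z_L + jZ_0·tanβl)/(Z_0 + jZ_L·tanβl)
     = 75·(228 − j96)/(75 − j292)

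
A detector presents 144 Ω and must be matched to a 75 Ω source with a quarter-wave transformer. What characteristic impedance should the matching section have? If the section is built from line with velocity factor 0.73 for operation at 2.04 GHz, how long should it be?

Z_qwt ≈ 104 Ω; length ≈ 2.68 cm

Z_qwt = √(Z_0·R_L) = √(75 × 144) = √10800
λ = 0.73·c/f = 0.107 m, so l = λ/4 = 0.0268 m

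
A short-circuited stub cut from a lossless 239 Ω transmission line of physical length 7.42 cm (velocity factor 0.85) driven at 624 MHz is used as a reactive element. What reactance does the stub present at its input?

λ = v/f = 0.85·c / 624 MHz = 0.409 m
βl = 2π·l/λ = 2π × 0.182 = 65.4°
tan(βl) = 2.18
For a short-circuited stub, Z_in = jZ_0·tan(βl)

X_in ≈ 521 Ω (inductive)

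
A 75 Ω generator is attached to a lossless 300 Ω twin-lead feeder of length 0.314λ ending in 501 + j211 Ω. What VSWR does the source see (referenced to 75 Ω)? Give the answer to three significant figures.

VSWR ≈ 2.05

βl = 2π × 0.314 = 113°
tan(βl) = -2.35
Z_in = Z_0·(Z_L + jZ_0·tanβl)/(Z_0 + jZ_L·tanβl) = 146 + j29.2 Ω
Γ_s = (Z_in − Z_s)/(Z_in + Z_s) = (70.6 + j29.2)/(221 + j29.2), |Γ_s| = 0.343
VSWR = (1 + |Γ_s|)/(1 − |Γ_s|)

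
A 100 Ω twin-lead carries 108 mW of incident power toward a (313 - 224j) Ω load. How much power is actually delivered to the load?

|Γ| = |(213 − j224)/(413 − j224)| = 0.658
|Γ|² = 0.433
P_refl = |Γ|²·P_inc = 46.7 mW, P_del = (1 − |Γ|²)·P_inc = 61.3 mW

P_delivered ≈ 61.3 mW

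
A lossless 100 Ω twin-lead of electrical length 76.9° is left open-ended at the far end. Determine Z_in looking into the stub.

Z_in ≈ −j23.3 Ω

tan(βl) = 4.3
For an open-ended stub, Z_in = −jZ_0·cot(βl) = −jZ_0/tan(βl)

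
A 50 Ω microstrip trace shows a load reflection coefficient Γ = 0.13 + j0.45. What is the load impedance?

Z_L ≈ 40.7 + j46.9 Ω

Z_L = Z_0·(1 + Γ)/(1 − Γ) = 50·(1.13 + j0.45)/(0.87 − j0.45)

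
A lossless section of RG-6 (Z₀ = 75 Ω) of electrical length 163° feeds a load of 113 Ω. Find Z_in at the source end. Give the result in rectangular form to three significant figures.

Z_in ≈ 102 + j24 Ω

tan(βl) = tan(163°) = -0.306
Z_in = Z_0·(Z_L + jZ_0·tanβl)/(Z_0 + jZ_L·tanβl)
     = 75·(113 − j22.9)/(75 − j34.5)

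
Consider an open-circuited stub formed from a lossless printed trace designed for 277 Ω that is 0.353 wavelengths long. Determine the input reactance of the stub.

X_in ≈ 209 Ω (inductive)

βl = 2π × 0.353 = 127°
tan(βl) = -1.32
For an open-circuited stub, Z_in = −jZ_0·cot(βl) = −jZ_0/tan(βl)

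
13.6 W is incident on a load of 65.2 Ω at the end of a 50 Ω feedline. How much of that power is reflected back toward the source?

Γ = (65.2 − 50)/(65.2 + 50) = 0.132
|Γ|² = 0.0174
P_refl = |Γ|²·P_inc = 0.237 W, P_del = (1 − |Γ|²)·P_inc = 13.4 W

P_reflected ≈ 0.237 W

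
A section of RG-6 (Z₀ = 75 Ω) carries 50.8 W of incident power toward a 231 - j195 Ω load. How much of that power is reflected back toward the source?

|Γ| = |(156 − j195)/(306 − j195)| = 0.688
|Γ|² = 0.474
P_refl = |Γ|²·P_inc = 24.1 W, P_del = (1 − |Γ|²)·P_inc = 26.7 W

P_reflected ≈ 24.1 W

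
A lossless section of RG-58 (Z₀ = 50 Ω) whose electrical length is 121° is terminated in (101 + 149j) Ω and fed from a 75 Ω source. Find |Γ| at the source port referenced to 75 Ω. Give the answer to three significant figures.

tan(βl) = -1.66
Z_in = Z_0·(Z_L + jZ_0·tanβl)/(Z_0 + jZ_L·tanβl) = 8.13 + j15.6 Ω
Γ_s = (Z_in − Z_s)/(Z_in + Z_s) = (-66.9 + j15.6)/(83.1 + j15.6), |Γ_s| = 0.812

|Γ| ≈ 0.812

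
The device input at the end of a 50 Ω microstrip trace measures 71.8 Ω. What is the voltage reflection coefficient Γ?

Γ = 0.179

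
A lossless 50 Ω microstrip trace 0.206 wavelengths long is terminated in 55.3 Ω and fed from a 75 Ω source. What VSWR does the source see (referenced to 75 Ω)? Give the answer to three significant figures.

βl = 2π × 0.206 = 74.2°
tan(βl) = 3.52
Z_in = Z_0·(Z_L + jZ_0·tanβl)/(Z_0 + jZ_L·tanβl) = 45.8 − j2.43 Ω
Γ_s = (Z_in − Z_s)/(Z_in + Z_s) = (-29.2 − j2.43)/(121 − j2.43), |Γ_s| = 0.242
VSWR = (1 + |Γ_s|)/(1 − |Γ_s|)

VSWR ≈ 1.64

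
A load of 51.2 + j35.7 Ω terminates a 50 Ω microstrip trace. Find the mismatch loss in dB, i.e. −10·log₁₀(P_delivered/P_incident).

Γ = (1.2 + j35.7)/(101.2 + j35.7), |Γ| = 0.333
|Γ|² = 0.111, so P_del/P_inc = 1 − |Γ|² = 0.889
ML = −10·log₁₀(1 − |Γ|²)

mismatch loss ≈ 0.51 dB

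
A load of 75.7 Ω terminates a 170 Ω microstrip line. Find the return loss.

Γ = (75.7 − 170)/(75.7 + 170) = -0.384
RL = −20·log₁₀|Γ| = −20·log₁₀(0.384)

RL ≈ 8.32 dB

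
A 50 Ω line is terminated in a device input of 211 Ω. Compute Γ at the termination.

Γ = 0.617

Γ = (Z_L − Z_0)/(Z_L + Z_0) = (211 − 50)/(211 + 50) = 161/261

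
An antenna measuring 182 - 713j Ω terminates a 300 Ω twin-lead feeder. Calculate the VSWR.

Γ = (Z_L − Z_0)/(Z_L + Z_0) = (-118 − j713)/(482 − j713)
|Γ| = 723/861 = 0.84
VSWR = (1 + |Γ|)/(1 − |Γ|) = 1.84/0.16

VSWR ≈ 11.5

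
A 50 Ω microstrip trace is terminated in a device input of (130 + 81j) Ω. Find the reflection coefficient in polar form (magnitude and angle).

Γ = (Z_L − Z_0)/(Z_L + Z_0) = (80 + j81)/(180 + j81)
|Γ| = 114/197 = 0.577

Γ ≈ 0.577 ∠ 21.1°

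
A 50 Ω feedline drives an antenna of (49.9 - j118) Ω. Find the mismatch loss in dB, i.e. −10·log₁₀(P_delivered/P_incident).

mismatch loss ≈ 3.79 dB

Γ = (-0.1 − j118)/(99.9 − j118), |Γ| = 0.763
|Γ|² = 0.582, so P_del/P_inc = 1 − |Γ|² = 0.418
ML = −10·log₁₀(1 − |Γ|²)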